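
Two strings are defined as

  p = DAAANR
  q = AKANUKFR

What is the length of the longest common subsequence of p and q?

Let dp[i][j] be the LCS length of the first i characters of p and the first j characters of q. dp[i][j] = dp[i-1][j-1]+1 when the i-th and j-th characters match, else max(dp[i-1][j], dp[i][j-1]).
    ·  A  K  A  N  U  K  F  R
 ·  0  0  0  0  0  0  0  0  0
 D  0  0  0  0  0  0  0  0  0
 A  0  1  1  1  1  1  1  1  1
 A  0  1  1  2  2  2  2  2  2
 A  0  1  1  2  2  2  2  2  2
 N  0  1  1  2  3  3  3  3  3
 R  0  1  1  2  3  3  3  3  4
dp[6][8] = 4. One LCS (by backtracking along matches): AANR.

4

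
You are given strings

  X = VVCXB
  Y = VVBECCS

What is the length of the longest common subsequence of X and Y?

Let dp[i][j] be the LCS length of the first i characters of X and the first j characters of Y. dp[i][j] = dp[i-1][j-1]+1 when the i-th and j-th characters match, else max(dp[i-1][j], dp[i][j-1]).
    ·  V  V  B  E  C  C  S
 ·  0  0  0  0  0  0  0  0
 V  0  1  1  1  1  1  1  1
 V  0  1  2  2  2  2  2  2
 C  0  1  2  2  2  3  3  3
 X  0  1  2  2  2  3  3  3
 B  0  1  2  3  3  3  3  3
dp[5][7] = 3. One LCS (by backtracking along matches): VVC.

3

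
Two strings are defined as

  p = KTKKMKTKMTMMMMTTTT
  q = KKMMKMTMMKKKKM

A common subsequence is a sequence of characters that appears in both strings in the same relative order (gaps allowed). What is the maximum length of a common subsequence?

Pick K [1,1] → K [3,2] → M [5,4] → K [8,5] → M [9,6] → T [10,7] → M [11,8] → M [12,9] → M [14,14]; all 9 characters appear in both, in order. The LCS DP gives dp[18][14] = 9, so this is optimal.

9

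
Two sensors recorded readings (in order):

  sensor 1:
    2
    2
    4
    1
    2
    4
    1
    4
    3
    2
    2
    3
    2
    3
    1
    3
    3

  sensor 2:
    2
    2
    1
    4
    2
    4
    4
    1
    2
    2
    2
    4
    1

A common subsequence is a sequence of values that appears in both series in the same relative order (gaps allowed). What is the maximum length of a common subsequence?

10

Taking 2 [1,1], then 2 [2,2], then 4 [3,4], then 2 [5,5], then 4 [6,7], then 1 [7,8], then 2 [10,9], then 2 [11,10], then 2 [13,11], then 1 [15,13] gives a common subsequence of length 10. Since dp[17][13] = 10, nothing longer is possible.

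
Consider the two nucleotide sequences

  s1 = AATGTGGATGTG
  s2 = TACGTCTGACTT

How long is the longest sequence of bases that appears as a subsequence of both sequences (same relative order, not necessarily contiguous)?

Taking A [1,2] → T [3,5] → T [5,7] → G [7,8] → A [8,9] → T [9,11] → T [11,12] gives a common subsequence of length 7. Since dp[12][12] = 7, nothing longer is possible.

7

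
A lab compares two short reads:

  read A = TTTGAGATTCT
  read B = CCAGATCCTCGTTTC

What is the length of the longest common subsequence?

7

Taking A (read A #5, read B #3), then G (read A #6, read B #4), then A (read A #7, read B #5), then T (read A #8, read B #6), then T (read A #9, read B #9), then C (read A #10, read B #10), then T (read A #11, read B #14) gives a common subsequence of length 7. dp[11][15] = 7 confirms this is the maximum.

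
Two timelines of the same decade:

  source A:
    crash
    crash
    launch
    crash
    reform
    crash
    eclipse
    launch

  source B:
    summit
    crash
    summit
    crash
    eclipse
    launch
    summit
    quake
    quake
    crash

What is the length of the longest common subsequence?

Match crash (source A #1, source B #2); then crash (source A #2, source B #4); then launch (source A #3, source B #6); then crash (source A #6, source B #10) — 4 events in the same relative order in both, and the DP table's final entry dp[8][10] is also 4, so no common subsequence is longer.

4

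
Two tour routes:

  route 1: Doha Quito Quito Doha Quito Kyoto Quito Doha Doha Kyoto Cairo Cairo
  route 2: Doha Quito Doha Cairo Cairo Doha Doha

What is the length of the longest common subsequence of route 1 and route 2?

Match Doha (route 1 #1, route 2 #1); then Quito (route 1 #3, route 2 #2); then Doha (route 1 #4, route 2 #3); then Doha (route 1 #8, route 2 #6); then Doha (route 1 #9, route 2 #7) — 5 stops in the same relative order in both, and the DP table's final entry dp[12][7] is also 5, so no common subsequence is longer.

5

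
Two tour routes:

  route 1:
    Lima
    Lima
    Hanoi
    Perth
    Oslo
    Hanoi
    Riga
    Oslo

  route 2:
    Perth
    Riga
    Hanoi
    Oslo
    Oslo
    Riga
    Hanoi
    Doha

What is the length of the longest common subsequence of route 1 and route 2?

3

Taking Hanoi (route 1 #3, route 2 #3), then Oslo (route 1 #5, route 2 #5), then Hanoi (route 1 #6, route 2 #7) gives a common subsequence of length 3. Since dp[8][8] = 3, nothing longer is possible.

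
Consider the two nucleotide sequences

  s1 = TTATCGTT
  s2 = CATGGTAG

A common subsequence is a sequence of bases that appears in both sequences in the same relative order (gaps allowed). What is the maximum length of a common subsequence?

4

Let dp[i][j] be the LCS length of the first i bases of s1 and the first j bases of s2. dp[i][j] = dp[i-1][j-1]+1 when the i-th and j-th bases match, else max(dp[i-1][j], dp[i][j-1]).
    ·  C  A  T  G  G  T  A  G
 ·  0  0  0  0  0  0  0  0  0
 T  0  0  0  1  1  1  1  1  1
 T  0  0  0  1  1  1  2  2  2
 A  0  0  1  1  1  1  2  3  3
 T  0  0  1  2  2  2  2  3  3
 C  0  1  1  2  2  2  2  3  3
 G  0  1  1  2  3  3  3  3  4
 T  0  1  1  2  3  3  4  4  4
 T  0  1  1  2  3  3  4  4  4
dp[8][8] = 4. One LCS (by backtracking along matches): TTAG.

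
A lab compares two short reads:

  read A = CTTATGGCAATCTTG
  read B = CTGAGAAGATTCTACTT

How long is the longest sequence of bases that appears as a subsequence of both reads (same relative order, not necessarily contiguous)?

Taking C at read A[1]=read B[1], then T at read A[2]=read B[2], then A at read A[4]=read B[4], then G at read A[6]=read B[5], then G at read A[7]=read B[8], then C at read A[8]=read B[12], then A at read A[10]=read B[14], then C at read A[12]=read B[15], then T at read A[13]=read B[16], then T at read A[14]=read B[17] gives a common subsequence of length 10. The LCS DP gives dp[15][17] = 10, so this is optimal.

10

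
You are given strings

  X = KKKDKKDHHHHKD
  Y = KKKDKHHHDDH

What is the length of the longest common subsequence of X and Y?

One common subsequence of length 9: K (X #1, Y #1), K (X #2, Y #2), K (X #3, Y #3), D (X #4, Y #4), K (X #6, Y #5), H (X #8, Y #6), H (X #9, Y #7), H (X #10, Y #8), H (X #11, Y #11). The LCS DP gives dp[13][11] = 9, so this is optimal.

9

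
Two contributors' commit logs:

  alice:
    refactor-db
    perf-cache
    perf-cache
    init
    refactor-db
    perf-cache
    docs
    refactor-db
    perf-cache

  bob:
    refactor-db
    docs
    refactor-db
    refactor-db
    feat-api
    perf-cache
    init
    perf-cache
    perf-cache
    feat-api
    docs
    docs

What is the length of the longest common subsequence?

5

Match refactor-db (alice #1, bob #4); then perf-cache (alice #2, bob #6); then perf-cache (alice #3, bob #8); then perf-cache (alice #6, bob #9); then docs (alice #7, bob #12) — 5 commits in the same relative order in both, and the DP table's final entry dp[9][12] is also 5, so no common subsequence is longer.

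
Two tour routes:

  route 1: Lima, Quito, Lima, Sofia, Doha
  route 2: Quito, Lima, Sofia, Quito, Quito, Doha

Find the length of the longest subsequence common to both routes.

4

Taking Quito at route 1[2]=route 2[1] → Lima at route 1[3]=route 2[2] → Sofia at route 1[4]=route 2[3] → Doha at route 1[5]=route 2[6] gives a common subsequence of length 4. dp[5][6] = 4 confirms this is the maximum.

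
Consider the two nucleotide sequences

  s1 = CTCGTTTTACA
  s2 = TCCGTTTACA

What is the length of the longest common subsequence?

9

Let dp[i][j] be the LCS length of the first i bases of s1 and the first j bases of s2. dp[i][j] = dp[i-1][j-1]+1 when the i-th and j-th bases match, else max(dp[i-1][j], dp[i][j-1]).
    ·  T  C  C  G  T  T  T  A  C  A
 ·  0  0  0  0  0  0  0  0  0  0  0
 C  0  0  1  1  1  1  1  1  1  1  1
 T  0  1  1  1  1  2  2  2  2  2  2
 C  0  1  2  2  2  2  2  2  2  3  3
 G  0  1  2  2  3  3  3  3  3  3  3
 T  0  1  2  2  3  4  4  4  4  4  4
 T  0  1  2  2  3  4  5  5  5  5  5
 T  0  1  2  2  3  4  5  6  6  6  6
 T  0  1  2  2  3  4  5  6  6  6  6
 A  0  1  2  2  3  4  5  6  7  7  7
 C  0  1  2  3  3  4  5  6  7  8  8
 A  0  1  2  3  3  4  5  6  7  8  9
dp[11][10] = 9. One LCS (by backtracking along matches): CCGTTTACA.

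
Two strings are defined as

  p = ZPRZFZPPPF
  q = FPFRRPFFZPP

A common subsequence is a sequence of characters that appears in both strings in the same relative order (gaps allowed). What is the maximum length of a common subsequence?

6

Let dp[i][j] be the LCS length of the first i characters of p and the first j characters of q. dp[i][j] = dp[i-1][j-1]+1 when the i-th and j-th characters match, else max(dp[i-1][j], dp[i][j-1]).
    ·  F  P  F  R  R  P  F  F  Z  P  P
 ·  0  0  0  0  0  0  0  0  0  0  0  0
 Z  0  0  0  0  0  0  0  0  0  1  1  1
 P  0  0  1  1  1  1  1  1  1  1  2  2
 R  0  0  1  1  2  2  2  2  2  2  2  2
 Z  0  0  1  1  2  2  2  2  2  3  3  3
 F  0  1  1  2  2  2  2  3  3  3  3  3
 Z  0  1  1  2  2  2  2  3  3  4  4  4
 P  0  1  2  2  2  2  3  3  3  4  5  5
 P  0  1  2  2  2  2  3  3  3  4  5  6
 P  0  1  2  2  2  2  3  3  3  4  5  6
 F  0  1  2  3  3  3  3  4  4  4  5  6
dp[10][11] = 6. One LCS (by backtracking along matches): PRFZPP.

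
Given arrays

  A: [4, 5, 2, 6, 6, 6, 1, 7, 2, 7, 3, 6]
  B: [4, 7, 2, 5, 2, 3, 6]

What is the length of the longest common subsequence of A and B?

Let dp[i][j] be the LCS length of the first i values of A and the first j values of B. dp[i][j] = dp[i-1][j-1]+1 when the i-th and j-th values match, else max(dp[i-1][j], dp[i][j-1]).
    ·  4  7  2  5  2  3  6
 ·  0  0  0  0  0  0  0  0
 4  0  1  1  1  1  1  1  1
 5  0  1  1  1  2  2  2  2
 2  0  1  1  2  2  3  3  3
 6  0  1  1  2  2  3  3  4
 6  0  1  1  2  2  3  3  4
 6  0  1  1  2  2  3  3  4
 1  0  1  1  2  2  3  3  4
 7  0  1  2  2  2  3  3  4
 2  0  1  2  3  3  3  3  4
 7  0  1  2  3  3  3  3  4
 3  0  1  2  3  3  3  4  4
 6  0  1  2  3  3  3  4  5
dp[12][7] = 5. One LCS (by backtracking along matches): 4, 5, 2, 3, 6.

5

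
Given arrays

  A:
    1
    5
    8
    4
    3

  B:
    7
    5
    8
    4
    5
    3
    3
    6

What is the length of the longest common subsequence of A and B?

4

Let dp[i][j] be the LCS length of the first i values of A and the first j values of B. dp[i][j] = dp[i-1][j-1]+1 when the i-th and j-th values match, else max(dp[i-1][j], dp[i][j-1]).
    ·  7  5  8  4  5  3  3  6
 ·  0  0  0  0  0  0  0  0  0
 1  0  0  0  0  0  0  0  0  0
 5  0  0  1  1  1  1  1  1  1
 8  0  0  1  2  2  2  2  2  2
 4  0  0  1  2  3  3  3  3  3
 3  0  0  1  2  3  3  4  4  4
dp[5][8] = 4. One LCS (by backtracking along matches): 5, 8, 4, 3.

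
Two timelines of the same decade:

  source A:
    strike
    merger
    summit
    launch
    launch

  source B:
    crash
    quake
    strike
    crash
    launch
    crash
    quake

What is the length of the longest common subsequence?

Taking strike at source A[1]=source B[3], then launch at source A[4]=source B[5] gives a common subsequence of length 2. The LCS DP gives dp[5][7] = 2, so this is optimal.

2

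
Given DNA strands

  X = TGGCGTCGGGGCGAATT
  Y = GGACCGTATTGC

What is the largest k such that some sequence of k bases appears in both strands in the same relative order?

Taking G (X #2, Y #1) → G (X #3, Y #2) → C (X #4, Y #5) → G (X #5, Y #6) → T (X #6, Y #7) → A (X #15, Y #8) → T (X #16, Y #9) → T (X #17, Y #10) gives a common subsequence of length 8, and the DP table's final entry dp[17][12] is also 8, so no common subsequence is longer.

8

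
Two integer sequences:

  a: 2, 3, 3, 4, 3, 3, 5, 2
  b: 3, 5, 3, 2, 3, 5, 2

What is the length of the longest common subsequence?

Taking 3 (a #2, b #1), 3 (a #3, b #3), 3 (a #6, b #5), 5 (a #7, b #6), 2 (a #8, b #7) gives a common subsequence of length 5. The LCS DP gives dp[8][7] = 5, so this is optimal.

5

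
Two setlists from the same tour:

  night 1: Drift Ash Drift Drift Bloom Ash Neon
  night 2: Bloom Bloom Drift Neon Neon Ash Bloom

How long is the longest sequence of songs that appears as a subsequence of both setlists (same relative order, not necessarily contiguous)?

Pick Drift (night 1 #1, night 2 #3), Ash (night 1 #2, night 2 #6), Bloom (night 1 #5, night 2 #7); all 3 songs appear in both, in order, and the DP table's final entry dp[7][7] is also 3, so no common subsequence is longer.

3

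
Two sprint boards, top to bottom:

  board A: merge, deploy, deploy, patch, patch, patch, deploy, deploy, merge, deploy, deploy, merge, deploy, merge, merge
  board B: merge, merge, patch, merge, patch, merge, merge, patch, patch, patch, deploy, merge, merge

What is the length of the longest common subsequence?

Taking merge [1,2], then patch [4,3], then patch [6,5], then merge [9,6], then merge [12,7], then deploy [13,11], then merge [14,12], then merge [15,13] gives a common subsequence of length 8. Since dp[15][13] = 8, nothing longer is possible.

8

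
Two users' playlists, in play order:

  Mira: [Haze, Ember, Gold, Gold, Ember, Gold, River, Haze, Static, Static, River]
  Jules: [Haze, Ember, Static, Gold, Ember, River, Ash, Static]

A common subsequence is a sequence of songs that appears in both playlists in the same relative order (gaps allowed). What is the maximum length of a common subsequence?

6

Taking Haze at Mira[1]=Jules[1]; then Ember at Mira[2]=Jules[2]; then Gold at Mira[4]=Jules[4]; then Ember at Mira[5]=Jules[5]; then River at Mira[7]=Jules[6]; then Static at Mira[10]=Jules[8] gives a common subsequence of length 6. dp[11][8] = 6 confirms this is the maximum.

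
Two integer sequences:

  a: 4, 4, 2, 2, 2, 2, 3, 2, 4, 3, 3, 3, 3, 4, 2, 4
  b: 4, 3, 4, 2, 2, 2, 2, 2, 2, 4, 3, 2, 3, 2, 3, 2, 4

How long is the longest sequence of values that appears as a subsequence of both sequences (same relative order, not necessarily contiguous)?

13

Match 4 (a #1, b #1), then 4 (a #2, b #3), then 2 (a #3, b #5), then 2 (a #4, b #6), then 2 (a #5, b #7), then 2 (a #6, b #8), then 2 (a #8, b #9), then 4 (a #9, b #10), then 3 (a #10, b #11), then 3 (a #11, b #13), then 3 (a #13, b #15), then 2 (a #15, b #16), then 4 (a #16, b #17) — 13 values in the same relative order in both. The LCS DP gives dp[16][17] = 13, so this is optimal.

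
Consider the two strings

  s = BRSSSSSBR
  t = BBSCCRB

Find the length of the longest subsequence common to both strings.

3

Taking B [1,2] → R [2,6] → B [8,7] gives a common subsequence of length 3. dp[9][7] = 3 confirms this is the maximum.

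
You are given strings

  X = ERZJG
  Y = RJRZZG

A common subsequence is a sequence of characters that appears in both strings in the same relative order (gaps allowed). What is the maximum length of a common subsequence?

3

Let dp[i][j] be the LCS length of the first i characters of X and the first j characters of Y. dp[i][j] = dp[i-1][j-1]+1 when the i-th and j-th characters match, else max(dp[i-1][j], dp[i][j-1]).
    ·  R  J  R  Z  Z  G
 ·  0  0  0  0  0  0  0
 E  0  0  0  0  0  0  0
 R  0  1  1  1  1  1  1
 Z  0  1  1  1  2  2  2
 J  0  1  2  2  2  2  2
 G  0  1  2  2  2  2  3
dp[5][6] = 3. One LCS (by backtracking along matches): RZG.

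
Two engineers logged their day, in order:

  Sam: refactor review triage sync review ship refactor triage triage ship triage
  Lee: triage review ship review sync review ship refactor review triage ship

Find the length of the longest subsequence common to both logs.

Pick review [2,4], then sync [4,5], then review [5,6], then ship [6,7], then refactor [7,8], then triage [9,10], then ship [10,11]; all 7 tasks appear in both, in order. The LCS DP gives dp[11][11] = 7, so this is optimal.

7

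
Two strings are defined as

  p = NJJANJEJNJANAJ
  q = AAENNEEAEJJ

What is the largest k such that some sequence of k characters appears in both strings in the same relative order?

6

Taking A [4,2], E [7,3], N [9,4], N [12,5], A [13,8], J [14,11] gives a common subsequence of length 6. The LCS DP gives dp[14][11] = 6, so this is optimal.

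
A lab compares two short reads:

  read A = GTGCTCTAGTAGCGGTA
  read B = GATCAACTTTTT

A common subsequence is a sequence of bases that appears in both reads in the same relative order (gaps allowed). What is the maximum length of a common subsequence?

7

Taking G at read A[1]=read B[1] → T at read A[2]=read B[3] → C at read A[4]=read B[7] → T at read A[5]=read B[9] → T at read A[7]=read B[10] → T at read A[10]=read B[11] → T at read A[16]=read B[12] gives a common subsequence of length 7. dp[17][12] = 7 confirms this is the maximum.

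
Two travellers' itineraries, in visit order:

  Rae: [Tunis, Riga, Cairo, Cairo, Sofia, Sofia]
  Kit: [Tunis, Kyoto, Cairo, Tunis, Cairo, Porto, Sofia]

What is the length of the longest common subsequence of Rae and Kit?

Match Tunis [1,1], Cairo [3,3], Cairo [4,5], Sofia [6,7] — 4 stops in the same relative order in both, and the DP table's final entry dp[6][7] is also 4, so no common subsequence is longer.

4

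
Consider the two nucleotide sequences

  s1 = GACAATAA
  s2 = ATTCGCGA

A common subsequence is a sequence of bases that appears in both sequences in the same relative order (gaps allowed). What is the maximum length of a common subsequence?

Taking G at s1[1]=s2[5] → C at s1[3]=s2[6] → A at s1[8]=s2[8] gives a common subsequence of length 3. Since dp[8][8] = 3, nothing longer is possible.

3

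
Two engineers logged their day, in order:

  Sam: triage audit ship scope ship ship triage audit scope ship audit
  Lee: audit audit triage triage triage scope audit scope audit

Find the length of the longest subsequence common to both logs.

Pick triage [1,5], scope [4,6], audit [8,7], scope [9,8], audit [11,9]; all 5 tasks appear in both, in order. Since dp[11][9] = 5, nothing longer is possible.

5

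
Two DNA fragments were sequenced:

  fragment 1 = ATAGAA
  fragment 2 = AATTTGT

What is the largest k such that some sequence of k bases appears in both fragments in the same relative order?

3

Let dp[i][j] be the LCS length of the first i bases of fragment 1 and the first j bases of fragment 2. dp[i][j] = dp[i-1][j-1]+1 when the i-th and j-th bases match, else max(dp[i-1][j], dp[i][j-1]).
    ·  A  A  T  T  T  G  T
 ·  0  0  0  0  0  0  0  0
 A  0  1  1  1  1  1  1  1
 T  0  1  1  2  2  2  2  2
 A  0  1  2  2  2  2  2  2
 G  0  1  2  2  2  2  3  3
 A  0  1  2  2  2  2  3  3
 A  0  1  2  2  2  2  3  3
dp[6][7] = 3. One LCS (by backtracking along matches): ATG.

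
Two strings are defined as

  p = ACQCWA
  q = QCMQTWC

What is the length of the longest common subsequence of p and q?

3

Taking C (p #2, q #2), then Q (p #3, q #4), then C (p #4, q #7) gives a common subsequence of length 3. The LCS DP gives dp[6][7] = 3, so this is optimal.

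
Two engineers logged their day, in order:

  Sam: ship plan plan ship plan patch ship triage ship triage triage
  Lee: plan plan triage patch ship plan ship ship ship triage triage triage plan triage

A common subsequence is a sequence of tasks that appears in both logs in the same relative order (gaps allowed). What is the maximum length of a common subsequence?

8

Pick plan [2,1]; then plan [3,2]; then ship [4,5]; then plan [5,6]; then ship [7,9]; then triage [8,11]; then triage [10,12]; then triage [11,14]; all 8 tasks appear in both, in order. The LCS DP gives dp[11][14] = 8, so this is optimal.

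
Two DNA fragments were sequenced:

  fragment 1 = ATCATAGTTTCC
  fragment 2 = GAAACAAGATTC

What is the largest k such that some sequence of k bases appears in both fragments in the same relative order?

8

One common subsequence of length 8: A at fragment 1[1]=fragment 2[4]; then C at fragment 1[3]=fragment 2[5]; then A at fragment 1[4]=fragment 2[6]; then A at fragment 1[6]=fragment 2[7]; then G at fragment 1[7]=fragment 2[8]; then T at fragment 1[9]=fragment 2[10]; then T at fragment 1[10]=fragment 2[11]; then C at fragment 1[12]=fragment 2[12]. Since dp[12][12] = 8, nothing longer is possible.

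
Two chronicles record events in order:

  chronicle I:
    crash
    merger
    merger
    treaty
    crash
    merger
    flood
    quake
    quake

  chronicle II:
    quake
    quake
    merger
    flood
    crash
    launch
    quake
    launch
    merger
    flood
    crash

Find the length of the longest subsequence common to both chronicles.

4

Pick merger (chronicle I #2, chronicle II #3), crash (chronicle I #5, chronicle II #5), merger (chronicle I #6, chronicle II #9), flood (chronicle I #7, chronicle II #10); all 4 events appear in both, in order. The LCS DP gives dp[9][11] = 4, so this is optimal.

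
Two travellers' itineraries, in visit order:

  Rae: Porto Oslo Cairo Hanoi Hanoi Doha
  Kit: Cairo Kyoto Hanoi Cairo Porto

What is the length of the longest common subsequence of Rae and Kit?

2

Pick Cairo (Rae #3, Kit #1), then Hanoi (Rae #4, Kit #3); all 2 stops appear in both, in order. The LCS DP gives dp[6][5] = 2, so this is optimal.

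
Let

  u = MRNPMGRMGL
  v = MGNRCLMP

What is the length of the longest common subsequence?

4

Taking M [1,1], N [3,3], R [7,4], M [8,7] gives a common subsequence of length 4, and the DP table's final entry dp[10][8] is also 4, so no common subsequence is longer.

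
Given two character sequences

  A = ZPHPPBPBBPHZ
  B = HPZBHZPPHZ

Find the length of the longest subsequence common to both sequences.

Let dp[i][j] be the LCS length of the first i characters of A and the first j characters of B. dp[i][j] = dp[i-1][j-1]+1 when the i-th and j-th characters match, else max(dp[i-1][j], dp[i][j-1]).
    ·  H  P  Z  B  H  Z  P  P  H  Z
 ·  0  0  0  0  0  0  0  0  0  0  0
 Z  0  0  0  1  1  1  1  1  1  1  1
 P  0  0  1  1  1  1  1  2  2  2  2
 H  0  1  1  1  1  2  2  2  2  3  3
 P  0  1  2  2  2  2  2  3  3  3  3
 P  0  1  2  2  2  2  2  3  4  4  4
 B  0  1  2  2  3  3  3  3  4  4  4
 P  0  1  2  2  3  3  3  4  4  4  4
 B  0  1  2  2  3  3  3  4  4  4  4
 B  0  1  2  2  3  3  3  4  4  4  4
 P  0  1  2  2  3  3  3  4  5  5  5
 H  0  1  2  2  3  4  4  4  5  6  6
 Z  0  1  2  3  3  4  5  5  5  6  7
dp[12][10] = 7. One LCS (by backtracking along matches): HPBPPHZ.

7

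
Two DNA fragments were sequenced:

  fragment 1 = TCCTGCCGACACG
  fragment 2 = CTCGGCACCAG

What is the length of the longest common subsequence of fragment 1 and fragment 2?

Pick T [1,2], C [2,3], G [5,5], C [6,6], C [7,8], C [10,9], A [11,10], G [13,11]; all 8 bases appear in both, in order, and the DP table's final entry dp[13][11] is also 8, so no common subsequence is longer.

8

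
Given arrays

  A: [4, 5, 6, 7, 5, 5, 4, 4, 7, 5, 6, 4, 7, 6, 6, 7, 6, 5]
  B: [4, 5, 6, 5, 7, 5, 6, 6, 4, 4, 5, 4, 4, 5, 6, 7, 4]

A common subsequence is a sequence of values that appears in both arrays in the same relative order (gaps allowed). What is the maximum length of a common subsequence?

11

Match 4 at A[1]=B[1]; then 5 at A[2]=B[2]; then 6 at A[3]=B[3]; then 7 at A[4]=B[5]; then 5 at A[5]=B[6]; then 5 at A[6]=B[11]; then 4 at A[7]=B[12]; then 4 at A[8]=B[13]; then 5 at A[10]=B[14]; then 6 at A[11]=B[15]; then 4 at A[12]=B[17] — 11 values in the same relative order in both. Since dp[18][17] = 11, nothing longer is possible.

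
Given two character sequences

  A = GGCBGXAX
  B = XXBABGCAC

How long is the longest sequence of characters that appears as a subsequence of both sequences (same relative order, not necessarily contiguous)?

Let dp[i][j] be the LCS length of the first i characters of A and the first j characters of B. dp[i][j] = dp[i-1][j-1]+1 when the i-th and j-th characters match, else max(dp[i-1][j], dp[i][j-1]).
    ·  X  X  B  A  B  G  C  A  C
 ·  0  0  0  0  0  0  0  0  0  0
 G  0  0  0  0  0  0  1  1  1  1
 G  0  0  0  0  0  0  1  1  1  1
 C  0  0  0  0  0  0  1  2  2  2
 B  0  0  0  1  1  1  1  2  2  2
 G  0  0  0  1  1  1  2  2  2  2
 X  0  1  1  1  1  1  2  2  2  2
 A  0  1  1  1  2  2  2  2  3  3
 X  0  1  2  2  2  2  2  2  3  3
dp[8][9] = 3. One LCS (by backtracking along matches): GCA.

3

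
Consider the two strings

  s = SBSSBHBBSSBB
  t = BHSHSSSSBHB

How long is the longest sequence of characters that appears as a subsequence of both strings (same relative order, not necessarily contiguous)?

Taking S at s[1]=t[3]; then S at s[3]=t[5]; then S at s[4]=t[6]; then S at s[9]=t[7]; then S at s[10]=t[8]; then B at s[11]=t[9]; then B at s[12]=t[11] gives a common subsequence of length 7. Since dp[12][11] = 7, nothing longer is possible.

7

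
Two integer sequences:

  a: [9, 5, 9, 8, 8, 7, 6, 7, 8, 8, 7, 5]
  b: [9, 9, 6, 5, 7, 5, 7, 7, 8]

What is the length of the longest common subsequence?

Let dp[i][j] be the LCS length of the first i values of a and the first j values of b. dp[i][j] = dp[i-1][j-1]+1 when the i-th and j-th values match, else max(dp[i-1][j], dp[i][j-1]).
    ·  9  9  6  5  7  5  7  7  8
 ·  0  0  0  0  0  0  0  0  0  0
 9  0  1  1  1  1  1  1  1  1  1
 5  0  1  1  1  2  2  2  2  2  2
 9  0  1  2  2  2  2  2  2  2  2
 8  0  1  2  2  2  2  2  2  2  3
 8  0  1  2  2  2  2  2  2  2  3
 7  0  1  2  2  2  3  3  3  3  3
 6  0  1  2  3  3  3  3  3  3  3
 7  0  1  2  3  3  4  4  4  4  4
 8  0  1  2  3  3  4  4  4  4  5
 8  0  1  2  3  3  4  4  4  4  5
 7  0  1  2  3  3  4  4  5  5  5
 5  0  1  2  3  4  4  5  5  5  5
dp[12][9] = 5. One LCS (by backtracking along matches): 9, 5, 7, 7, 8.

5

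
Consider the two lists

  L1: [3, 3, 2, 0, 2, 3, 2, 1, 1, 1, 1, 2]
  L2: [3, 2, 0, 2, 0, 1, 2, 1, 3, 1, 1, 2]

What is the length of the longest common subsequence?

Match 3 (L1 #2, L2 #1); then 2 (L1 #3, L2 #2); then 0 (L1 #4, L2 #3); then 2 (L1 #5, L2 #4); then 2 (L1 #7, L2 #7); then 1 (L1 #8, L2 #8); then 1 (L1 #10, L2 #10); then 1 (L1 #11, L2 #11); then 2 (L1 #12, L2 #12) — 9 values in the same relative order in both, and the DP table's final entry dp[12][12] is also 9, so no common subsequence is longer.

9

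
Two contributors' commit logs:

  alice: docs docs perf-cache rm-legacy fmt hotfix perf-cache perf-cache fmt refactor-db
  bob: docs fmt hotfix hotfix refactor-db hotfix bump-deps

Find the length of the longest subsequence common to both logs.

Match docs at alice[2]=bob[1] → fmt at alice[5]=bob[2] → hotfix at alice[6]=bob[4] → refactor-db at alice[10]=bob[5] — 4 commits in the same relative order in both. Since dp[10][7] = 4, nothing longer is possible.

4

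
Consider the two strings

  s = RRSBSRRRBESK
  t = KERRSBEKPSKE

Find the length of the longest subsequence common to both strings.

Let dp[i][j] be the LCS length of the first i characters of s and the first j characters of t. dp[i][j] = dp[i-1][j-1]+1 when the i-th and j-th characters match, else max(dp[i-1][j], dp[i][j-1]).
    ·  K  E  R  R  S  B  E  K  P  S  K  E
 ·  0  0  0  0  0  0  0  0  0  0  0  0  0
 R  0  0  0  1  1  1  1  1  1  1  1  1  1
 R  0  0  0  1  2  2  2  2  2  2  2  2  2
 S  0  0  0  1  2  3  3  3  3  3  3  3  3
 B  0  0  0  1  2  3  4  4  4  4  4  4  4
 S  0  0  0  1  2  3  4  4  4  4  5  5  5
 R  0  0  0  1  2  3  4  4  4  4  5  5  5
 R  0  0  0  1  2  3  4  4  4  4  5  5  5
 R  0  0  0  1  2  3  4  4  4  4  5  5  5
 B  0  0  0  1  2  3  4  4  4  4  5  5  5
 E  0  0  1  1  2  3  4  5  5  5  5  5  6
 S  0  0  1  1  2  3  4  5  5  5  6  6  6
 K  0  1  1  1  2  3  4  5  6  6  6  7  7
dp[12][12] = 7. One LCS (by backtracking along matches): RRSBESK.

7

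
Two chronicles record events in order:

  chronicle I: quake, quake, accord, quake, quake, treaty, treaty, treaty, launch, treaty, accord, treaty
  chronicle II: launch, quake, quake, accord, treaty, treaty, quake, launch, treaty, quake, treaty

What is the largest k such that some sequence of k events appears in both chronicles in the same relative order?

One common subsequence of length 8: quake (chronicle I #1, chronicle II #2) → quake (chronicle I #2, chronicle II #3) → accord (chronicle I #3, chronicle II #4) → treaty (chronicle I #6, chronicle II #5) → treaty (chronicle I #7, chronicle II #6) → launch (chronicle I #9, chronicle II #8) → treaty (chronicle I #10, chronicle II #9) → treaty (chronicle I #12, chronicle II #11), and the DP table's final entry dp[12][11] is also 8, so no common subsequence is longer.

8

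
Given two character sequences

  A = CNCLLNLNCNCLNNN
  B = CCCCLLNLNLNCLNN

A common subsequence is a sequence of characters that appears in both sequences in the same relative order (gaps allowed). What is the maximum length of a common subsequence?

12

Pick C [1,3] → C [3,4] → L [4,5] → L [5,6] → N [6,7] → L [7,8] → N [8,9] → N [10,11] → C [11,12] → L [12,13] → N [14,14] → N [15,15]; all 12 characters appear in both, in order. The LCS DP gives dp[15][15] = 12, so this is optimal.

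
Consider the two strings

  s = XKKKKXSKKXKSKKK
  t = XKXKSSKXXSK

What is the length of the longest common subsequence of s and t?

8

One common subsequence of length 8: X at s[1]=t[1] → K at s[2]=t[2] → K at s[3]=t[4] → K at s[5]=t[7] → X at s[6]=t[8] → X at s[10]=t[9] → S at s[12]=t[10] → K at s[15]=t[11], and the DP table's final entry dp[15][11] is also 8, so no common subsequence is longer.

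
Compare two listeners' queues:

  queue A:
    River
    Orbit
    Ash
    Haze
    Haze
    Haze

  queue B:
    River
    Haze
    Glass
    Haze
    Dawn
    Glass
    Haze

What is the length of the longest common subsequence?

4

Pick River at queue A[1]=queue B[1], Haze at queue A[4]=queue B[2], Haze at queue A[5]=queue B[4], Haze at queue A[6]=queue B[7]; all 4 songs appear in both, in order. dp[6][7] = 4 confirms this is the maximum.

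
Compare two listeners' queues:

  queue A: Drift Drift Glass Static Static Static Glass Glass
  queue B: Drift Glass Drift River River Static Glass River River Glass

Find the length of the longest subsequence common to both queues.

Taking Drift at queue A[1]=queue B[1] → Drift at queue A[2]=queue B[3] → Static at queue A[6]=queue B[6] → Glass at queue A[7]=queue B[7] → Glass at queue A[8]=queue B[10] gives a common subsequence of length 5. Since dp[8][10] = 5, nothing longer is possible.

5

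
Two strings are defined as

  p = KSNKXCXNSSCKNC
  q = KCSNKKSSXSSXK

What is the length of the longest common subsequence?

Pick K [1,1], S [2,3], N [3,4], K [4,6], X [7,9], S [9,10], S [10,11], K [12,13]; all 8 characters appear in both, in order, and the DP table's final entry dp[14][13] is also 8, so no common subsequence is longer.

8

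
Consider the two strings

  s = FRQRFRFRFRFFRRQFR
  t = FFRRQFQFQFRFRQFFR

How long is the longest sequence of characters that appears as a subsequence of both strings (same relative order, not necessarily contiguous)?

Match F at s[1]=t[2], R at s[2]=t[4], Q at s[3]=t[5], F at s[5]=t[6], F at s[7]=t[8], F at s[9]=t[10], R at s[10]=t[11], F at s[12]=t[12], R at s[14]=t[13], Q at s[15]=t[14], F at s[16]=t[16], R at s[17]=t[17] — 12 characters in the same relative order in both, and the DP table's final entry dp[17][17] is also 12, so no common subsequence is longer.

12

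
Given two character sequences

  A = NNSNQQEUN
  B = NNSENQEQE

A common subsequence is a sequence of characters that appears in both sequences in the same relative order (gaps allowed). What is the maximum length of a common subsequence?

Let dp[i][j] be the LCS length of the first i characters of A and the first j characters of B. dp[i][j] = dp[i-1][j-1]+1 when the i-th and j-th characters match, else max(dp[i-1][j], dp[i][j-1]).
    ·  N  N  S  E  N  Q  E  Q  E
 ·  0  0  0  0  0  0  0  0  0  0
 N  0  1  1  1  1  1  1  1  1  1
 N  0  1  2  2  2  2  2  2  2  2
 S  0  1  2  3  3  3  3  3  3  3
 N  0  1  2  3  3  4  4  4  4  4
 Q  0  1  2  3  3  4  5  5  5  5
 Q  0  1  2  3  3  4  5  5  6  6
 E  0  1  2  3  4  4  5  6  6  7
 U  0  1  2  3  4  4  5  6  6  7
 N  0  1  2  3  4  5  5  6  6  7
dp[9][9] = 7. One LCS (by backtracking along matches): NNSNQQE.

7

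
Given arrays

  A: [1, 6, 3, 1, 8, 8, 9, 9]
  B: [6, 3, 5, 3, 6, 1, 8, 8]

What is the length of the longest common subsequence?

5

Taking 6 at A[2]=B[1]; then 3 at A[3]=B[4]; then 1 at A[4]=B[6]; then 8 at A[5]=B[7]; then 8 at A[6]=B[8] gives a common subsequence of length 5. Since dp[8][8] = 5, nothing longer is possible.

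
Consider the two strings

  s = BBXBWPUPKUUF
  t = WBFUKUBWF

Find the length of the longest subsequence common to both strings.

Let dp[i][j] be the LCS length of the first i characters of s and the first j characters of t. dp[i][j] = dp[i-1][j-1]+1 when the i-th and j-th characters match, else max(dp[i-1][j], dp[i][j-1]).
    ·  W  B  F  U  K  U  B  W  F
 ·  0  0  0  0  0  0  0  0  0  0
 B  0  0  1  1  1  1  1  1  1  1
 B  0  0  1  1  1  1  1  2  2  2
 X  0  0  1  1  1  1  1  2  2  2
 B  0  0  1  1  1  1  1  2  2  2
 W  0  1  1  1  1  1  1  2  3  3
 P  0  1  1  1  1  1  1  2  3  3
 U  0  1  1  1  2  2  2  2  3  3
 P  0  1  1  1  2  2  2  2  3  3
 K  0  1  1  1  2  3  3  3  3  3
 U  0  1  1  1  2  3  4  4  4  4
 U  0  1  1  1  2  3  4  4  4  4
 F  0  1  1  2  2  3  4  4  4  5
dp[12][9] = 5. One LCS (by backtracking along matches): BUKUF.

5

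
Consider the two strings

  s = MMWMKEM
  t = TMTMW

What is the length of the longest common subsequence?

Pick M at s[1]=t[2]; then M at s[2]=t[4]; then W at s[3]=t[5]; all 3 characters appear in both, in order. The LCS DP gives dp[7][5] = 3, so this is optimal.

3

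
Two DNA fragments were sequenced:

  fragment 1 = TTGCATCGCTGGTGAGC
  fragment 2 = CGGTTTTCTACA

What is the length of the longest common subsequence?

7

Match T at fragment 1[1]=fragment 2[5]; then T at fragment 1[2]=fragment 2[6]; then T at fragment 1[6]=fragment 2[7]; then C at fragment 1[9]=fragment 2[8]; then T at fragment 1[13]=fragment 2[9]; then A at fragment 1[15]=fragment 2[10]; then C at fragment 1[17]=fragment 2[11] — 7 bases in the same relative order in both. Since dp[17][12] = 7, nothing longer is possible.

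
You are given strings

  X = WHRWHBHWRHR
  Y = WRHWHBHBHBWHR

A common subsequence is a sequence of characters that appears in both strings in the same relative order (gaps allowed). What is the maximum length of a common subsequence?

9

One common subsequence of length 9: W (X #1, Y #1), H (X #2, Y #3), W (X #4, Y #4), H (X #5, Y #7), B (X #6, Y #8), H (X #7, Y #9), W (X #8, Y #11), H (X #10, Y #12), R (X #11, Y #13), and the DP table's final entry dp[11][13] is also 9, so no common subsequence is longer.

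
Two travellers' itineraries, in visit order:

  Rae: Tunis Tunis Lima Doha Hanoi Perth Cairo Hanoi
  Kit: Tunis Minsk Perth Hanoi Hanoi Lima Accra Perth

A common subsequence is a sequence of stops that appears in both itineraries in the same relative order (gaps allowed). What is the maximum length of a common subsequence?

3

Taking Tunis at Rae[1]=Kit[1], Lima at Rae[3]=Kit[6], Perth at Rae[6]=Kit[8] gives a common subsequence of length 3, and the DP table's final entry dp[8][8] is also 3, so no common subsequence is longer.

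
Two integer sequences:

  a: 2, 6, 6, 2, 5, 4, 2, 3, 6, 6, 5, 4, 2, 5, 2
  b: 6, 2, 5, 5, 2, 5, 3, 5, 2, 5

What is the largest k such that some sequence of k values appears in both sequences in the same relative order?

8

Let dp[i][j] be the LCS length of the first i values of a and the first j values of b. dp[i][j] = dp[i-1][j-1]+1 when the i-th and j-th values match, else max(dp[i-1][j], dp[i][j-1]).
    ·  6  2  5  5  2  5  3  5  2  5
 ·  0  0  0  0  0  0  0  0  0  0  0
 2  0  0  1  1  1  1  1  1  1  1  1
 6  0  1  1  1  1  1  1  1  1  1  1
 6  0  1  1  1  1  1  1  1  1  1  1
 2  0  1  2  2  2  2  2  2  2  2  2
 5  0  1  2  3  3  3  3  3  3  3  3
 4  0  1  2  3  3  3  3  3  3  3  3
 2  0  1  2  3  3  4  4  4  4  4  4
 3  0  1  2  3  3  4  4  5  5  5  5
 6  0  1  2  3  3  4  4  5  5  5  5
 6  0  1  2  3  3  4  4  5  5  5  5
 5  0  1  2  3  4  4  5  5  6  6  6
 4  0  1  2  3  4  4  5  5  6  6  6
 2  0  1  2  3  4  5  5  5  6  7  7
 5  0  1  2  3  4  5  6  6  6  7  8
 2  0  1  2  3  4  5  6  6  6  7  8
dp[15][10] = 8. One LCS (by backtracking along matches): 6, 2, 5, 2, 3, 5, 2, 5.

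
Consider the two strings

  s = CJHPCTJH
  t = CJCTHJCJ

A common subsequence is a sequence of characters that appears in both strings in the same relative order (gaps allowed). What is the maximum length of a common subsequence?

5

Taking C [1,1], J [2,2], H [3,5], C [5,7], J [7,8] gives a common subsequence of length 5, and the DP table's final entry dp[8][8] is also 5, so no common subsequence is longer.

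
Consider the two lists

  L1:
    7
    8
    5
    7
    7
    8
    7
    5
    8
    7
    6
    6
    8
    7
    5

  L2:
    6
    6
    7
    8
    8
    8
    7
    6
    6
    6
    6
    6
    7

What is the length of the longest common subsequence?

One common subsequence of length 8: 7 at L1[1]=L2[3], 8 at L1[2]=L2[4], 8 at L1[6]=L2[5], 8 at L1[9]=L2[6], 7 at L1[10]=L2[7], 6 at L1[11]=L2[11], 6 at L1[12]=L2[12], 7 at L1[14]=L2[13], and the DP table's final entry dp[15][13] is also 8, so no common subsequence is longer.

8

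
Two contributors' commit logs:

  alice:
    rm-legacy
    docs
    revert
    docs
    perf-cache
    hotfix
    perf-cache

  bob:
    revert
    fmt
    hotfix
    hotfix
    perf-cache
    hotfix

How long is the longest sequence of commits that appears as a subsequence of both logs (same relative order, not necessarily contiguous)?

One common subsequence of length 3: revert at alice[3]=bob[1] → perf-cache at alice[5]=bob[5] → hotfix at alice[6]=bob[6]. The LCS DP gives dp[7][6] = 3, so this is optimal.

3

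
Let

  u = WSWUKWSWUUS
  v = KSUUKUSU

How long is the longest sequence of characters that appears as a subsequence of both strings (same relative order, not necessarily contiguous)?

Pick S at u[2]=v[2]; then U at u[4]=v[4]; then K at u[5]=v[5]; then S at u[7]=v[7]; then U at u[10]=v[8]; all 5 characters appear in both, in order. dp[11][8] = 5 confirms this is the maximum.

5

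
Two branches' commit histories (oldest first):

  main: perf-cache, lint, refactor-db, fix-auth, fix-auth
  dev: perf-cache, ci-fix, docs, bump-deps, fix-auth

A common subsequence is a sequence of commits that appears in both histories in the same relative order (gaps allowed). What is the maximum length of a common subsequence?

2

Taking perf-cache at main[1]=dev[1], then fix-auth at main[5]=dev[5] gives a common subsequence of length 2, and the DP table's final entry dp[5][5] is also 2, so no common subsequence is longer.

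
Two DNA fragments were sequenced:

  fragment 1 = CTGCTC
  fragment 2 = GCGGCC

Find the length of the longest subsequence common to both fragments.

Let dp[i][j] be the LCS length of the first i bases of fragment 1 and the first j bases of fragment 2. dp[i][j] = dp[i-1][j-1]+1 when the i-th and j-th bases match, else max(dp[i-1][j], dp[i][j-1]).
    ·  G  C  G  G  C  C
 ·  0  0  0  0  0  0  0
 C  0  0  1  1  1  1  1
 T  0  0  1  1  1  1  1
 G  0  1  1  2  2  2  2
 C  0  1  2  2  2  3  3
 T  0  1  2  2  2  3  3
 C  0  1  2  2  2  3  4
dp[6][6] = 4. One LCS (by backtracking along matches): CGCC.

4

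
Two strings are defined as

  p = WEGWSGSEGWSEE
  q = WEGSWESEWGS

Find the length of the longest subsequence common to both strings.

Taking W (p #1, q #1), then E (p #2, q #2), then G (p #3, q #3), then W (p #4, q #5), then S (p #7, q #7), then E (p #8, q #8), then G (p #9, q #10), then S (p #11, q #11) gives a common subsequence of length 8. dp[13][11] = 8 confirms this is the maximum.

8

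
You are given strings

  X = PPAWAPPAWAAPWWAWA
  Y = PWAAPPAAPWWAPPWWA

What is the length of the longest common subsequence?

One common subsequence of length 13: P at X[1]=Y[1], then A at X[3]=Y[3], then A at X[5]=Y[4], then P at X[6]=Y[5], then P at X[7]=Y[6], then A at X[10]=Y[7], then A at X[11]=Y[8], then P at X[12]=Y[9], then W at X[13]=Y[10], then W at X[14]=Y[11], then A at X[15]=Y[12], then W at X[16]=Y[16], then A at X[17]=Y[17], and the DP table's final entry dp[17][17] is also 13, so no common subsequence is longer.

13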